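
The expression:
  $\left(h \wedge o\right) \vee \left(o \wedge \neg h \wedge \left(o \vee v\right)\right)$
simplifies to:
$o$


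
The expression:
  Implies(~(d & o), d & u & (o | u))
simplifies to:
d & (o | u)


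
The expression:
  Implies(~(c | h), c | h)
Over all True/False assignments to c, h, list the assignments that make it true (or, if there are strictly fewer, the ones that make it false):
is false only for:
  c=False, h=False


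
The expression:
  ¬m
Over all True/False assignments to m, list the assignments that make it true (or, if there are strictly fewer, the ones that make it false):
is true only for:
  m=False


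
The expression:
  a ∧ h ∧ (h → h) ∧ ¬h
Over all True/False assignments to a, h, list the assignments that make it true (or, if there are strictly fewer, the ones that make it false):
is never true.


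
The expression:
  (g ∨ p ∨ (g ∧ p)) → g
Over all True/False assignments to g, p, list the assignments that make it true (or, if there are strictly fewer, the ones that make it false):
is false only for:
  g=False, p=True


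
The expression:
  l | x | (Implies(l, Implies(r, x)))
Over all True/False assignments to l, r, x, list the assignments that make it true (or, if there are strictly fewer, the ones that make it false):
is always true.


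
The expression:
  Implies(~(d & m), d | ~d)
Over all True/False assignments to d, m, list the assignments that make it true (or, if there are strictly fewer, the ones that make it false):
is always true.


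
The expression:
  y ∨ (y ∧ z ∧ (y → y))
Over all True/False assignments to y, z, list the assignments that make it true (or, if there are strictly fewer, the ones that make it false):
is true only for:
  y=True, z=False;
  y=True, z=True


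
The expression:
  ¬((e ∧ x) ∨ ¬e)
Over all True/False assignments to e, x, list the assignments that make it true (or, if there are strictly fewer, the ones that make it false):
is true only for:
  e=True, x=False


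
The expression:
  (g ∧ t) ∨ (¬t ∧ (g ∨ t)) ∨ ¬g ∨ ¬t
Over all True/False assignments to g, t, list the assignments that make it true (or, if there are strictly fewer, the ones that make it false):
is always true.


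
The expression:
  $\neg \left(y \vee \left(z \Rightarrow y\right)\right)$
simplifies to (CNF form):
$z \wedge \neg y$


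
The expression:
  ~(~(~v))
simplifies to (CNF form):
~v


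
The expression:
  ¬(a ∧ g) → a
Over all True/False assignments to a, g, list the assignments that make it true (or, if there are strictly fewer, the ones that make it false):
is true only for:
  a=True, g=False;
  a=True, g=True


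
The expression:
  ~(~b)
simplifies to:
b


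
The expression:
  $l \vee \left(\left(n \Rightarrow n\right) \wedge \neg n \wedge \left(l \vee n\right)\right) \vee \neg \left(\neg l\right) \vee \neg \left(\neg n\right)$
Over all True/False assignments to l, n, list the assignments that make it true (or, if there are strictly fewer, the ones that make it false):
is false only for:
  l=False, n=False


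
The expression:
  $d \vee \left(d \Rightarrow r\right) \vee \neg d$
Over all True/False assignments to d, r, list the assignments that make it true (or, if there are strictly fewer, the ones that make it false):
is always true.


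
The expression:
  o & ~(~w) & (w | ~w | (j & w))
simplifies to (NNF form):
o & w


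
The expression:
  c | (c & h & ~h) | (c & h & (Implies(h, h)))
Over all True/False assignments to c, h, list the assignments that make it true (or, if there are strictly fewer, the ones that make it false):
is true only for:
  c=True, h=False;
  c=True, h=True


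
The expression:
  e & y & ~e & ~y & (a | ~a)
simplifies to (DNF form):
False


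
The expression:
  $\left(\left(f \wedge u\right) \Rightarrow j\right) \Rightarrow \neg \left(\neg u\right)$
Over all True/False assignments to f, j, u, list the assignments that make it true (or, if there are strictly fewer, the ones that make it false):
is true only for:
  f=False, j=False, u=True;
  f=False, j=True, u=True;
  f=True, j=False, u=True;
  f=True, j=True, u=True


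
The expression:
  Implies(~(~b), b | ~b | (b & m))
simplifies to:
True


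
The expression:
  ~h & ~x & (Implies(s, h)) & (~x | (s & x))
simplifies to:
~h & ~s & ~x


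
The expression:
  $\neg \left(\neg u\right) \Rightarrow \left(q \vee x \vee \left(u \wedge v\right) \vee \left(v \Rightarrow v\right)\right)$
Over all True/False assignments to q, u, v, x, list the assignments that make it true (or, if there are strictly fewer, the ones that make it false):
is always true.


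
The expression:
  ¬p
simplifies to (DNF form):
¬p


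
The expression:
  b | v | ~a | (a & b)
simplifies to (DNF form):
b | v | ~a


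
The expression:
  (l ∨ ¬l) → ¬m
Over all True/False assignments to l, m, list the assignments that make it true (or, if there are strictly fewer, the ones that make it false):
is true only for:
  l=False, m=False;
  l=True, m=False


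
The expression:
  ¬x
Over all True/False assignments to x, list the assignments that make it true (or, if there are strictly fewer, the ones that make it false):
is true only for:
  x=False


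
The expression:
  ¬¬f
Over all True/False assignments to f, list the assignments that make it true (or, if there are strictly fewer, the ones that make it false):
is true only for:
  f=True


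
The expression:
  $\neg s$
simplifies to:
$\neg s$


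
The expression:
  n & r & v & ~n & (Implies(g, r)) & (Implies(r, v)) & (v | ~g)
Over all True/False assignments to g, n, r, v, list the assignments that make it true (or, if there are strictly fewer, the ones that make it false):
is never true.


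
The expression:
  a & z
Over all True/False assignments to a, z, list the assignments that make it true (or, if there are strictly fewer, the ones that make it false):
is true only for:
  a=True, z=True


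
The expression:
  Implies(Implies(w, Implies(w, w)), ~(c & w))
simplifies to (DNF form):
~c | ~w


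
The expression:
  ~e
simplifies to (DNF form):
~e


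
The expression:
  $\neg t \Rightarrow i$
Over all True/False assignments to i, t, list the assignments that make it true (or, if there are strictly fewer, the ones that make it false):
is false only for:
  i=False, t=False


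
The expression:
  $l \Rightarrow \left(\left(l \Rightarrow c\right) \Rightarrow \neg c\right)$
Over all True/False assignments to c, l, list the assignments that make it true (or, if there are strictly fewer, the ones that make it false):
is false only for:
  c=True, l=True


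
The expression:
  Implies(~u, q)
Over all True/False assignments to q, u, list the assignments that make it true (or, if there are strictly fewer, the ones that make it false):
is false only for:
  q=False, u=False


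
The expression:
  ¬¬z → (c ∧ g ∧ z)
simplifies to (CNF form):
(c ∨ ¬z) ∧ (g ∨ ¬z)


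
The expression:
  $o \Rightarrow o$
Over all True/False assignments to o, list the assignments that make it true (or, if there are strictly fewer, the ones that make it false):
is always true.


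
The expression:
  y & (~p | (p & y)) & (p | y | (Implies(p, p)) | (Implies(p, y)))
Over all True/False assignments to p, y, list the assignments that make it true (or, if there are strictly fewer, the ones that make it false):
is true only for:
  p=False, y=True;
  p=True, y=True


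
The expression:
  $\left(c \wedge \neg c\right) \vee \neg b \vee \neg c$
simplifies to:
$\neg b \vee \neg c$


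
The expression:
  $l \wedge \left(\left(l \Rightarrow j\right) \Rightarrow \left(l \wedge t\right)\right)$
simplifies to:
$l \wedge \left(t \vee \neg j\right)$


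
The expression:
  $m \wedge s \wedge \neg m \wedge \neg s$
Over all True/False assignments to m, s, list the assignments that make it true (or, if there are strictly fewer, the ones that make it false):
is never true.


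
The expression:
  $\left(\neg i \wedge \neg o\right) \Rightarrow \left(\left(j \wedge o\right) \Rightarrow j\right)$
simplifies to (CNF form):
$\text{True}$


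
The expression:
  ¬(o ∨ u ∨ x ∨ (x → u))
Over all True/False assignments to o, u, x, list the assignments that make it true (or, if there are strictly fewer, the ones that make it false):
is never true.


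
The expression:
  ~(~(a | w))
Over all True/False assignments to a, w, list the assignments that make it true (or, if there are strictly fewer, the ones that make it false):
is false only for:
  a=False, w=False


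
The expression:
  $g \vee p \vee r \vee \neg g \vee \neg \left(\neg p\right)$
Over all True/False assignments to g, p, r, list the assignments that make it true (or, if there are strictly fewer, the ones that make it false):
is always true.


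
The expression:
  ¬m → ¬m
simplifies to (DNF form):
True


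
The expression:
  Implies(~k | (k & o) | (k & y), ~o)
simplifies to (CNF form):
~o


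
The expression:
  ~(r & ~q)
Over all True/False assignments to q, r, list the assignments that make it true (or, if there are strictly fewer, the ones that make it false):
is false only for:
  q=False, r=True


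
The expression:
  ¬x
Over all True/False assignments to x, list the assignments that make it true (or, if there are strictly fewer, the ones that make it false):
is true only for:
  x=False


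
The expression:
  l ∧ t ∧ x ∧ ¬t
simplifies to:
False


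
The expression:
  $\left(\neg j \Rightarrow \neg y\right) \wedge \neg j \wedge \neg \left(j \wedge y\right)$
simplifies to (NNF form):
$\neg j \wedge \neg y$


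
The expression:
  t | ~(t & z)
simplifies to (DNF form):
True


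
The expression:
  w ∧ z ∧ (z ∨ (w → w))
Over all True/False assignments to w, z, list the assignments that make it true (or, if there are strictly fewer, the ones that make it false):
is true only for:
  w=True, z=True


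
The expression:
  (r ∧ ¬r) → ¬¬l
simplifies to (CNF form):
True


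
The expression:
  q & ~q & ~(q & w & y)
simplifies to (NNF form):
False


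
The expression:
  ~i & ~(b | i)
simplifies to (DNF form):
~b & ~i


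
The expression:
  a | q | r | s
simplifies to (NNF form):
a | q | r | s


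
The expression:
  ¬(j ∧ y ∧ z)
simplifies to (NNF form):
¬j ∨ ¬y ∨ ¬z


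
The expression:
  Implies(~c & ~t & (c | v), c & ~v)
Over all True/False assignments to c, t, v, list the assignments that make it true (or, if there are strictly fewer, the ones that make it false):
is false only for:
  c=False, t=False, v=True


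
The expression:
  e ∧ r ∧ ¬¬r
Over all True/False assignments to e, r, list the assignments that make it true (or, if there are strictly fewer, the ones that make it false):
is true only for:
  e=True, r=True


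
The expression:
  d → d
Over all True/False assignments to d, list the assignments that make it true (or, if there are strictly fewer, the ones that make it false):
is always true.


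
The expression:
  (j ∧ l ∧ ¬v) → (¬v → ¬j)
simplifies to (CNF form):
v ∨ ¬j ∨ ¬l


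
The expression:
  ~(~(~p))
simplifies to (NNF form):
~p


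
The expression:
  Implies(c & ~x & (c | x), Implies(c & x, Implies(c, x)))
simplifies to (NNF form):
True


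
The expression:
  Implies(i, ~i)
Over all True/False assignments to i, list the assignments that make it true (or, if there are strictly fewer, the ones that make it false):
is true only for:
  i=False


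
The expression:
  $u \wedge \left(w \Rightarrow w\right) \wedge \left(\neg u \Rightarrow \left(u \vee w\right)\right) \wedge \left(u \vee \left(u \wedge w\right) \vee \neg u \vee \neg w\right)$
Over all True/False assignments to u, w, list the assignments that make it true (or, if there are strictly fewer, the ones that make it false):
is true only for:
  u=True, w=False;
  u=True, w=True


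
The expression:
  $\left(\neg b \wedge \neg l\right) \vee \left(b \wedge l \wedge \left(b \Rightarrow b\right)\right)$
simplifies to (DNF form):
$\left(b \wedge l\right) \vee \left(\neg b \wedge \neg l\right)$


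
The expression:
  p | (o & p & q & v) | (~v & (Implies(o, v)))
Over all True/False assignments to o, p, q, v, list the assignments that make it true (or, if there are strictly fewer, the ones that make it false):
is false only for:
  o=False, p=False, q=False, v=True;
  o=False, p=False, q=True, v=True;
  o=True, p=False, q=False, v=False;
  o=True, p=False, q=False, v=True;
  o=True, p=False, q=True, v=False;
  o=True, p=False, q=True, v=True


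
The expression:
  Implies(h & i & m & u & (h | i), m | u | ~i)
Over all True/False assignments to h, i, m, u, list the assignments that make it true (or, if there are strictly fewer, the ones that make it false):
is always true.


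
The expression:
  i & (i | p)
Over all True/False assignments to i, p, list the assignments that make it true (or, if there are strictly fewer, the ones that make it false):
is true only for:
  i=True, p=False;
  i=True, p=True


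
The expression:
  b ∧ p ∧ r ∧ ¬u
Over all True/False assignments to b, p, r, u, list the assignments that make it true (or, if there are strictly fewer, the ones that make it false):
is true only for:
  b=True, p=True, r=True, u=False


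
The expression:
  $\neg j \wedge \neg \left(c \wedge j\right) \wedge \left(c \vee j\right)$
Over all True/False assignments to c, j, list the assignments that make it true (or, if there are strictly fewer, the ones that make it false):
is true only for:
  c=True, j=False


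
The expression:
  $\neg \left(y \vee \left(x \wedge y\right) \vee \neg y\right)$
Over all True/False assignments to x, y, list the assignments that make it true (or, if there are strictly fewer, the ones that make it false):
is never true.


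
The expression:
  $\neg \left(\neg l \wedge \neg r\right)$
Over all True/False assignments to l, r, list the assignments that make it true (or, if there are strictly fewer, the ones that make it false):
is false only for:
  l=False, r=False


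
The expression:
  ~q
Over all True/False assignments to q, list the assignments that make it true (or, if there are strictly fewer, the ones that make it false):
is true only for:
  q=False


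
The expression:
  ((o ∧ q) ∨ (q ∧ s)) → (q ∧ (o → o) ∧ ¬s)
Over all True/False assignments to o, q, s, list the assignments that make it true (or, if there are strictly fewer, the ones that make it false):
is false only for:
  o=False, q=True, s=True;
  o=True, q=True, s=True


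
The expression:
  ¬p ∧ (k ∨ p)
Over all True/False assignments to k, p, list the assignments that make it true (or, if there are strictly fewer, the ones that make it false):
is true only for:
  k=True, p=False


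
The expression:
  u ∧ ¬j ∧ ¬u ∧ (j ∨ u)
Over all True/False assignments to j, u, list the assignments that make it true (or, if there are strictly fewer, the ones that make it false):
is never true.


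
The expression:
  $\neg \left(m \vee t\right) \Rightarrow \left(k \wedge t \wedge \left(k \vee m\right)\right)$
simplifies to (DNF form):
$m \vee t$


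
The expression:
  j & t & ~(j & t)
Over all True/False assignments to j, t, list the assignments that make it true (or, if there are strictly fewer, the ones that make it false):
is never true.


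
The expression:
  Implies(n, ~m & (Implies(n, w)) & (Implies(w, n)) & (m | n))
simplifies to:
~n | (w & ~m)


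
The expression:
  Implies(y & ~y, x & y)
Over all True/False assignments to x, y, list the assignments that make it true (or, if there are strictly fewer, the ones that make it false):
is always true.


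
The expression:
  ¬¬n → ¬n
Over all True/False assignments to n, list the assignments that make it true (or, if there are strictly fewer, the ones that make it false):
is true only for:
  n=False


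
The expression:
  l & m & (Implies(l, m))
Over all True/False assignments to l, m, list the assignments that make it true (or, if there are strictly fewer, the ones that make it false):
is true only for:
  l=True, m=True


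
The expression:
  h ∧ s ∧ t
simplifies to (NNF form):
h ∧ s ∧ t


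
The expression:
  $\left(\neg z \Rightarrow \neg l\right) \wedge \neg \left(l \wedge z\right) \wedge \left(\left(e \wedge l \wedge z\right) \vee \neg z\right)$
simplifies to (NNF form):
$\neg l \wedge \neg z$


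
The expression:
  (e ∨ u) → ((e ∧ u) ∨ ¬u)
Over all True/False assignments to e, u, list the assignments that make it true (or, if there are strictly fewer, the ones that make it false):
is false only for:
  e=False, u=True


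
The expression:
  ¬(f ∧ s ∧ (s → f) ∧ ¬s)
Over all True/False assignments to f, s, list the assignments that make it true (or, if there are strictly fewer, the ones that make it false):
is always true.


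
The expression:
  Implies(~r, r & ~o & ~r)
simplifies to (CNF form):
r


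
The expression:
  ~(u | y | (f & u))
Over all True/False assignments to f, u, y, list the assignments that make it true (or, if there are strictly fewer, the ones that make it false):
is true only for:
  f=False, u=False, y=False;
  f=True, u=False, y=False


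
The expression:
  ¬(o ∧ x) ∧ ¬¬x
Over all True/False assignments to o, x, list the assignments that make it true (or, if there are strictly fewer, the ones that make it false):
is true only for:
  o=False, x=True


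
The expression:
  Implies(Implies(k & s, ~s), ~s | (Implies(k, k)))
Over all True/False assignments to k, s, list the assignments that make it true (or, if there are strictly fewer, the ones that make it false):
is always true.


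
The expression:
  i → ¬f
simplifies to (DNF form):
¬f ∨ ¬i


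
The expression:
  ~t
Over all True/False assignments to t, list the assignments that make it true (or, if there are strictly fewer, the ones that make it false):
is true only for:
  t=False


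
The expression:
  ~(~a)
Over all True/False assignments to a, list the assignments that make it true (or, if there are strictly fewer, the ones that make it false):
is true only for:
  a=True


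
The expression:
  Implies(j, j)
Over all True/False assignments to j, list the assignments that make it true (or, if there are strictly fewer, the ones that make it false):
is always true.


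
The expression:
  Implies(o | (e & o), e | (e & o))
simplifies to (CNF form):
e | ~o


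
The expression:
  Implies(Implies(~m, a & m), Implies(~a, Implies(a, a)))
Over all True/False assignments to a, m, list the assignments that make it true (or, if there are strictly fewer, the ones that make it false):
is always true.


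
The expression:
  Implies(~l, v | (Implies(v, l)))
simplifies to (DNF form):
True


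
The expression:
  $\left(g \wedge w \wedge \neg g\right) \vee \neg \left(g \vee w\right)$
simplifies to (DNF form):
$\neg g \wedge \neg w$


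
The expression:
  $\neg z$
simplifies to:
$\neg z$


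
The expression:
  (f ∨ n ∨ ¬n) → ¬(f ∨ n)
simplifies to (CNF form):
¬f ∧ ¬n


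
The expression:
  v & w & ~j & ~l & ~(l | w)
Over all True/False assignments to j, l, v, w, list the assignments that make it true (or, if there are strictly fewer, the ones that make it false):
is never true.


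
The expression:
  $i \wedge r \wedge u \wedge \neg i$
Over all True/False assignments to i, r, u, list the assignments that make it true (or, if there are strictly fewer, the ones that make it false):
is never true.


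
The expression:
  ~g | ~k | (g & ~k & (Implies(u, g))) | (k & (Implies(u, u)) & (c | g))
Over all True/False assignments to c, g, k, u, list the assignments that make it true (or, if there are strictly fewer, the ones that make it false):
is always true.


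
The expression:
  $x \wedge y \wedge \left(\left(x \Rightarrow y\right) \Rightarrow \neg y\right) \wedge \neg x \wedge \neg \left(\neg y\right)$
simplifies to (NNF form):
$\text{False}$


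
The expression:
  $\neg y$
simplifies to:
$\neg y$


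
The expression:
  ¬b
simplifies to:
¬b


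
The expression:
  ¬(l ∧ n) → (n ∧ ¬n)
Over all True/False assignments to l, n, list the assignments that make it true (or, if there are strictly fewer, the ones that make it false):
is true only for:
  l=True, n=True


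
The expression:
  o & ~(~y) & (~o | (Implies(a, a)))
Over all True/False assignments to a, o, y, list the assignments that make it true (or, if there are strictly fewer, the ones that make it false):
is true only for:
  a=False, o=True, y=True;
  a=True, o=True, y=True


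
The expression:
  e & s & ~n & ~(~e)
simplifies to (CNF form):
e & s & ~n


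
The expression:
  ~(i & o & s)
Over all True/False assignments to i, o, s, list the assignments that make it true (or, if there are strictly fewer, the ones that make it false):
is false only for:
  i=True, o=True, s=True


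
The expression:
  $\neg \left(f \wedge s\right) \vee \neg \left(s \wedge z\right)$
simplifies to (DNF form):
$\neg f \vee \neg s \vee \neg z$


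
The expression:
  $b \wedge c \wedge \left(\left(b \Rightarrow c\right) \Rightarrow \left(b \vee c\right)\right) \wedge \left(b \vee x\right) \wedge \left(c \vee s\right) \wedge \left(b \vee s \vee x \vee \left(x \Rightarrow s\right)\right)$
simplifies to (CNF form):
$b \wedge c$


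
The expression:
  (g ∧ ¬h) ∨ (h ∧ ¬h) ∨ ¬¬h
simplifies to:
g ∨ h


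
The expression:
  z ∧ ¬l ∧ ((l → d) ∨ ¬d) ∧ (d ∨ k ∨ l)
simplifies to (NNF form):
z ∧ ¬l ∧ (d ∨ k)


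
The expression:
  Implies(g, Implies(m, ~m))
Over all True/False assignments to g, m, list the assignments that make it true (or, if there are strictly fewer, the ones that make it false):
is false only for:
  g=True, m=True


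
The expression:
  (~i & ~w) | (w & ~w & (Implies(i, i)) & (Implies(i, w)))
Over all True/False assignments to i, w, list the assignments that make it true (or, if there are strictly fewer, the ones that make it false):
is true only for:
  i=False, w=False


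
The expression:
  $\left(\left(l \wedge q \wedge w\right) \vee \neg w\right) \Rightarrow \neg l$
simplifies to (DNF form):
$\left(w \wedge \neg q\right) \vee \neg l$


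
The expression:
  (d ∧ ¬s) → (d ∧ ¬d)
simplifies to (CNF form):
s ∨ ¬d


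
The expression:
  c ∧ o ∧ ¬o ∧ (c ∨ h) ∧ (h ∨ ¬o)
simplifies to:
False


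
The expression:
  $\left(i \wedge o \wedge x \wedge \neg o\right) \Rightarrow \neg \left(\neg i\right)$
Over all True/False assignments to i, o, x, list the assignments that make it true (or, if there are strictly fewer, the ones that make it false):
is always true.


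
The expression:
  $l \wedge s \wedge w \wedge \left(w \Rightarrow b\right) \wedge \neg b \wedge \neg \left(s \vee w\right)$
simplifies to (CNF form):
$\text{False}$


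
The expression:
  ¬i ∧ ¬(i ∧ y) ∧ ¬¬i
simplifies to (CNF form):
False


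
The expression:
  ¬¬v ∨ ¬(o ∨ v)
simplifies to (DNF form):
v ∨ ¬o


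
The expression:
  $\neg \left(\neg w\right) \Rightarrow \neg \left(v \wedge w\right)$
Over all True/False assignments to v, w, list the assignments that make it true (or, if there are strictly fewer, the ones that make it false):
is false only for:
  v=True, w=True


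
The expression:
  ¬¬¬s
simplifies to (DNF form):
¬s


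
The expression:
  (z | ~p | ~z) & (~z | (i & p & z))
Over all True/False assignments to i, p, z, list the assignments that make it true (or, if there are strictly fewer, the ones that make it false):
is false only for:
  i=False, p=False, z=True;
  i=False, p=True, z=True;
  i=True, p=False, z=True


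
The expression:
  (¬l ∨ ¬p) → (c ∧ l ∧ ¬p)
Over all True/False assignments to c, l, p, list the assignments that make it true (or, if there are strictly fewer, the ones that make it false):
is true only for:
  c=False, l=True, p=True;
  c=True, l=True, p=False;
  c=True, l=True, p=True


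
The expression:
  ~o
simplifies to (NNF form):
~o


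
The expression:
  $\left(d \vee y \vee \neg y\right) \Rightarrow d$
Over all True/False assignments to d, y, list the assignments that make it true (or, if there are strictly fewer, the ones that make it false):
is true only for:
  d=True, y=False;
  d=True, y=True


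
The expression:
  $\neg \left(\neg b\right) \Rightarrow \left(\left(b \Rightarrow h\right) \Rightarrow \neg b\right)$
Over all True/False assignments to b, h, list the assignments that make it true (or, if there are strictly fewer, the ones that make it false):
is false only for:
  b=True, h=True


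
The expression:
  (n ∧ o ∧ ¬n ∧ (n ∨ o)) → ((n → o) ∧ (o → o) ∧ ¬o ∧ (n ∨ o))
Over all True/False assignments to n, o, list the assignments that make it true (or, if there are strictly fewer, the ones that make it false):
is always true.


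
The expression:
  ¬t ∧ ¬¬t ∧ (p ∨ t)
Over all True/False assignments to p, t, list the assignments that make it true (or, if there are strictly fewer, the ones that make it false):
is never true.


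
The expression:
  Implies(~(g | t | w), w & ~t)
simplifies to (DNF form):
g | t | w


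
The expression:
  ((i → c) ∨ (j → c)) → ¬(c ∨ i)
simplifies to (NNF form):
¬c ∧ (j ∨ ¬i)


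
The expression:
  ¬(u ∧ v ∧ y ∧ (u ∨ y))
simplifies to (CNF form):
¬u ∨ ¬v ∨ ¬y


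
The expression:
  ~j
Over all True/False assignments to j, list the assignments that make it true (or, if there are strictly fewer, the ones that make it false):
is true only for:
  j=False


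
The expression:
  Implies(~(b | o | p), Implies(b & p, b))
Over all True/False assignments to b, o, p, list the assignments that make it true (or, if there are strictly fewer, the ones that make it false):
is always true.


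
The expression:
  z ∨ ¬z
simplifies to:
True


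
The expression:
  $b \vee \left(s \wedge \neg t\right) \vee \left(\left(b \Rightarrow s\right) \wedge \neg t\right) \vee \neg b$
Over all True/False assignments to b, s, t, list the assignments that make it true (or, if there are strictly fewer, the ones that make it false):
is always true.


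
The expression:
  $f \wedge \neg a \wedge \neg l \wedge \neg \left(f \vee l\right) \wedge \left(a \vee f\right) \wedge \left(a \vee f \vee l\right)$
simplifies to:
$\text{False}$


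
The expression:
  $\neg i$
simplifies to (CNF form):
$\neg i$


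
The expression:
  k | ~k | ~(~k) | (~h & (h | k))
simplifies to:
True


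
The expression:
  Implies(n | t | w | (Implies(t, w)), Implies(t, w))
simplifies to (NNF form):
w | ~t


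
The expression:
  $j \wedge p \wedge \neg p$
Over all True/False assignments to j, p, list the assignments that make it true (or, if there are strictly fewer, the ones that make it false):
is never true.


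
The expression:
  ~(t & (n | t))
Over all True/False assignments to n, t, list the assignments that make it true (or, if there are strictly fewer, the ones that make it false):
is true only for:
  n=False, t=False;
  n=True, t=False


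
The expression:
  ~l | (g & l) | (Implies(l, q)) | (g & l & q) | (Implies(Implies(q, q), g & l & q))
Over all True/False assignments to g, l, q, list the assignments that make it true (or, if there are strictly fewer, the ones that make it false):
is false only for:
  g=False, l=True, q=False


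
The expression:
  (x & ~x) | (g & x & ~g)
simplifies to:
False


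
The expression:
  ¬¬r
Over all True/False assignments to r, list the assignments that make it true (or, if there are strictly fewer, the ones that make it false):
is true only for:
  r=True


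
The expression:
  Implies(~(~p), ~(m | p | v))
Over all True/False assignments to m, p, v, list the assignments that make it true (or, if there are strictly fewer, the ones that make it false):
is true only for:
  m=False, p=False, v=False;
  m=False, p=False, v=True;
  m=True, p=False, v=False;
  m=True, p=False, v=True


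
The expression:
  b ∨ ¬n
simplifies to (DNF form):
b ∨ ¬n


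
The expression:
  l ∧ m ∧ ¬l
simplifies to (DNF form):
False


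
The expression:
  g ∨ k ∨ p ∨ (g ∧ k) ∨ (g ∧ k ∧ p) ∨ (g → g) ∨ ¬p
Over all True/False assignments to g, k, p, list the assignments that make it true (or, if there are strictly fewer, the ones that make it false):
is always true.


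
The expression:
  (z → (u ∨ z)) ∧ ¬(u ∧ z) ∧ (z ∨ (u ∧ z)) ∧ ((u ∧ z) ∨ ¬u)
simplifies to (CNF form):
z ∧ ¬u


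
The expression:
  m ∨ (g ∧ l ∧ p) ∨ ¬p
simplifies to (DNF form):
m ∨ (g ∧ l) ∨ ¬p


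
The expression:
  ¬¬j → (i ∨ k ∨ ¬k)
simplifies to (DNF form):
True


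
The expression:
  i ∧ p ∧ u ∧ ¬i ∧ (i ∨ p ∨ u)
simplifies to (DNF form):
False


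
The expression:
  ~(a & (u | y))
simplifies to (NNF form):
~a | (~u & ~y)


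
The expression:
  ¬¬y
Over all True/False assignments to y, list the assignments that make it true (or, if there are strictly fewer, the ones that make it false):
is true only for:
  y=True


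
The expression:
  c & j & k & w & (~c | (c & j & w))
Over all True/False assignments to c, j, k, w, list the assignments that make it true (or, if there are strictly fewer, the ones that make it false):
is true only for:
  c=True, j=True, k=True, w=True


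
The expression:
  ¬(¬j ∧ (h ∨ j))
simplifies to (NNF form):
j ∨ ¬h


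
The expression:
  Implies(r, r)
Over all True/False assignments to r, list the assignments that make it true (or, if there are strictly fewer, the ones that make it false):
is always true.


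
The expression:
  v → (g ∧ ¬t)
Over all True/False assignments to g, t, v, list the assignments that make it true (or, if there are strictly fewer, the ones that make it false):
is false only for:
  g=False, t=False, v=True;
  g=False, t=True, v=True;
  g=True, t=True, v=True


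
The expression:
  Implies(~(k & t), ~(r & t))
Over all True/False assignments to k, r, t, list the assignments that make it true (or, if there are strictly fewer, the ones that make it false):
is false only for:
  k=False, r=True, t=True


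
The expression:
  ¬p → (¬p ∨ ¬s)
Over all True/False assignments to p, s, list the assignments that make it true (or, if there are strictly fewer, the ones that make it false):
is always true.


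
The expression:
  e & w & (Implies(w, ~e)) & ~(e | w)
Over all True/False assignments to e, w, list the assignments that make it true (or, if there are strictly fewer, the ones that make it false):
is never true.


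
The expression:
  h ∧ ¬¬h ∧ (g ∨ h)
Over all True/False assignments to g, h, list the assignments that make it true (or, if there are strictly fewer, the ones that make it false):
is true only for:
  g=False, h=True;
  g=True, h=True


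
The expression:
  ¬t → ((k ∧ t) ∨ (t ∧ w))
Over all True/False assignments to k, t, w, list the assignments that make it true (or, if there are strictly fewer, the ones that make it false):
is true only for:
  k=False, t=True, w=False;
  k=False, t=True, w=True;
  k=True, t=True, w=False;
  k=True, t=True, w=True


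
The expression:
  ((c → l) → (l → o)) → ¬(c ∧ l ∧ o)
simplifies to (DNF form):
¬c ∨ ¬l ∨ ¬o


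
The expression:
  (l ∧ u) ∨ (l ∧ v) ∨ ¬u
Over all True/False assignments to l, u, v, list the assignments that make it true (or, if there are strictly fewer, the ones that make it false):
is false only for:
  l=False, u=True, v=False;
  l=False, u=True, v=True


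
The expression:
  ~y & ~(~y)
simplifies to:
False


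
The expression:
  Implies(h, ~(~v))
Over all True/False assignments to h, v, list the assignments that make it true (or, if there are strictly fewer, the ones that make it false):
is false only for:
  h=True, v=False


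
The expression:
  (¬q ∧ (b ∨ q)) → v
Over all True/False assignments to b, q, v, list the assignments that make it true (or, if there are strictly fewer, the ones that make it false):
is false only for:
  b=True, q=False, v=False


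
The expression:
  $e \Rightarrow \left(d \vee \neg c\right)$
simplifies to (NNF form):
$d \vee \neg c \vee \neg e$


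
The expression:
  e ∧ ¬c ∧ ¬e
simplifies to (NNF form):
False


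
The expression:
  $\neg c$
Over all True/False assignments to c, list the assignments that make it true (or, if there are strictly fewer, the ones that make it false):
is true only for:
  c=False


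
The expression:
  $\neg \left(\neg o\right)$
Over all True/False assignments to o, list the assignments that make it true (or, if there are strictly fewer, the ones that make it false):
is true only for:
  o=True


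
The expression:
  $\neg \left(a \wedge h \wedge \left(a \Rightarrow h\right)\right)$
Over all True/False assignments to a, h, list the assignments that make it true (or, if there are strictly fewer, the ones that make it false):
is false only for:
  a=True, h=True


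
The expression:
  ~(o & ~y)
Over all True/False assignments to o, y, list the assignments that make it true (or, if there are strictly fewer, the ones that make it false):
is false only for:
  o=True, y=False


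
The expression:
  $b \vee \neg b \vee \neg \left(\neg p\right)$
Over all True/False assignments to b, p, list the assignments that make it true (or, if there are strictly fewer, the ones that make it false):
is always true.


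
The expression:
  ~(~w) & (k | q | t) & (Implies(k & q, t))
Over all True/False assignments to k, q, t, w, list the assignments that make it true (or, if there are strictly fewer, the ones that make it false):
is true only for:
  k=False, q=False, t=True, w=True;
  k=False, q=True, t=False, w=True;
  k=False, q=True, t=True, w=True;
  k=True, q=False, t=False, w=True;
  k=True, q=False, t=True, w=True;
  k=True, q=True, t=True, w=True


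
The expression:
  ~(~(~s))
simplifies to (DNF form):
~s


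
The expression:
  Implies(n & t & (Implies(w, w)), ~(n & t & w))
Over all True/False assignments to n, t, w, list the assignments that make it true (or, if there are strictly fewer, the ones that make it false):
is false only for:
  n=True, t=True, w=True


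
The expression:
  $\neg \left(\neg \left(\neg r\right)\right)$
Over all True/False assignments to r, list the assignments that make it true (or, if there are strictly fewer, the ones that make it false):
is true only for:
  r=False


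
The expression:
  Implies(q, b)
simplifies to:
b | ~q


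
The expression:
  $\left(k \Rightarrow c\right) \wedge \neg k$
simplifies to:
$\neg k$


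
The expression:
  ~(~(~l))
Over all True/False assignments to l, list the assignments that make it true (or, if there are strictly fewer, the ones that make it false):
is true only for:
  l=False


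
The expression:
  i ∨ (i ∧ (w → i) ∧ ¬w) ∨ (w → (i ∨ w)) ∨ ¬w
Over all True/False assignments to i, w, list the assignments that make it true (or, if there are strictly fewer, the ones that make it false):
is always true.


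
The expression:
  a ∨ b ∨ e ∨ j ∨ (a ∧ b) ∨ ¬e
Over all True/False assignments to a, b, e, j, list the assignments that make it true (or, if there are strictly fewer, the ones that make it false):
is always true.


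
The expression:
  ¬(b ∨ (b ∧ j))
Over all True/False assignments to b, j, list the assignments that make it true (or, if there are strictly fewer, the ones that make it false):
is true only for:
  b=False, j=False;
  b=False, j=True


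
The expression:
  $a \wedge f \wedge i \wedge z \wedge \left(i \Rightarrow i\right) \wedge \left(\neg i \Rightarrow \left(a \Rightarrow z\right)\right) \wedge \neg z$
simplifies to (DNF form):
$\text{False}$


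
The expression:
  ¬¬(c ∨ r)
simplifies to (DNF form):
c ∨ r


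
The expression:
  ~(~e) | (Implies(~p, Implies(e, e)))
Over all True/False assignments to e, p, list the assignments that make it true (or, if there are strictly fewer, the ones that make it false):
is always true.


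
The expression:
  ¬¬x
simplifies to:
x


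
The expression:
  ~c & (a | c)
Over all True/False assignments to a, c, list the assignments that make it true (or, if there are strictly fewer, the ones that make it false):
is true only for:
  a=True, c=False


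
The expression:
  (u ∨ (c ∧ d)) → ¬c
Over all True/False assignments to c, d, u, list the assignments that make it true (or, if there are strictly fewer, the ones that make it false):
is false only for:
  c=True, d=False, u=True;
  c=True, d=True, u=False;
  c=True, d=True, u=True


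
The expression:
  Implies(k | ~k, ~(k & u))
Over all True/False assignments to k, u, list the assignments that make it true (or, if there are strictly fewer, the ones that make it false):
is false only for:
  k=True, u=True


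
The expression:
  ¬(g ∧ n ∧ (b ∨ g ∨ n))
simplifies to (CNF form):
¬g ∨ ¬n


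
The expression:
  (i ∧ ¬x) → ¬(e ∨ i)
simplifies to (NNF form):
x ∨ ¬i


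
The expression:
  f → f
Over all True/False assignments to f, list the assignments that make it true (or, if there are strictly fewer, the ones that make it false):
is always true.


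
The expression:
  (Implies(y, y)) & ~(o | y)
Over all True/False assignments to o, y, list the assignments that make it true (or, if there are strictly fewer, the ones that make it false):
is true only for:
  o=False, y=False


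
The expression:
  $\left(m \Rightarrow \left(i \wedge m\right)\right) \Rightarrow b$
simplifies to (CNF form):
$\left(b \vee m\right) \wedge \left(b \vee \neg i\right)$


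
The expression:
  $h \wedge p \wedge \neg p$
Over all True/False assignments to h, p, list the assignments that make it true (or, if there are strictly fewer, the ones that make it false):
is never true.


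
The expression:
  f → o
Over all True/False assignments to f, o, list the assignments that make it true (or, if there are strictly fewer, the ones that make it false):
is false only for:
  f=True, o=False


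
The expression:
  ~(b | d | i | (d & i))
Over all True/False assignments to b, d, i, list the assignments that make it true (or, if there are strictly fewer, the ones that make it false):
is true only for:
  b=False, d=False, i=False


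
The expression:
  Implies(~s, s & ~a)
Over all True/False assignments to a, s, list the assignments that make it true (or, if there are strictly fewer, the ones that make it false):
is true only for:
  a=False, s=True;
  a=True, s=True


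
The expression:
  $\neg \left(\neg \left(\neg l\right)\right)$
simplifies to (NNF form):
$\neg l$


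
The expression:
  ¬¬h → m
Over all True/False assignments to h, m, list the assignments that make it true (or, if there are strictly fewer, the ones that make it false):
is false only for:
  h=True, m=False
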